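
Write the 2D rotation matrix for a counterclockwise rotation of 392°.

Rotation matrix formula: [[cos θ, -sin θ], [sin θ, cos θ]]
For θ = 392°:
cos(392°) = 0.8480
sin(392°) = 0.5299
Result: [[0.8480, -0.5299], [0.5299, 0.8480]]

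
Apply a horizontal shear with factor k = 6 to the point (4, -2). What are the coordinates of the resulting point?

Shear matrix for horizontal shear with factor k = 6:
[[1, 6], [0, 1]]
Result: (4, -2) → (-8, -2)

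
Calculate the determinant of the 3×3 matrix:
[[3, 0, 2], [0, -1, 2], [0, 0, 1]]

Expansion along first row:
det = 3·det([[-1,2],[0,1]]) - 0·det([[0,2],[0,1]]) + 2·det([[0,-1],[0,0]])
    = 3·(-1·1 - 2·0) - 0·(0·1 - 2·0) + 2·(0·0 - -1·0)
    = 3·-1 - 0·0 + 2·0
    = -3 + 0 + 0 = -3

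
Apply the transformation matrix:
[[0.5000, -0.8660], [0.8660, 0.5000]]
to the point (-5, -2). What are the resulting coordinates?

Matrix multiplication:
[[0.5000, -0.8660], [0.8660, 0.5000]] × [-5, -2]ᵀ
= [(0.5000)(-5) + (-0.8660)(-2), (0.8660)(-5) + (0.5000)(-2)]ᵀ
= [-0.7680, -5.3300]ᵀ
Result: (-0.7680, -5.3300)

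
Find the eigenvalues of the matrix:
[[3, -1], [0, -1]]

Characteristic equation: det(A - λI) = 0
λ² - (trace)λ + (det) = 0
trace = 3 + -1 = 2, det = (3)(-1) - (-1)(0) = -3
λ² - (2)λ + (-3) = 0
λ = (2 ± √((2)² - 4·(-3))) / 2 = (2 ± √16) / 2
Solving: λ = -1, 3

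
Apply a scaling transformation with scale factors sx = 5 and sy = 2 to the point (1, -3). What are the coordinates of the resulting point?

Scaling matrix:
[[5, 0], [0, 2]]
Result: (1 × 5, -3 × 2) = (5, -6)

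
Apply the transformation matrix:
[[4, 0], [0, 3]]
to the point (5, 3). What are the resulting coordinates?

Matrix multiplication:
[[4, 0], [0, 3]] × [5, 3]ᵀ
= [(4)(5) + (0)(3), (0)(5) + (3)(3)]ᵀ
= [20, 9]ᵀ
Result: (20, 9)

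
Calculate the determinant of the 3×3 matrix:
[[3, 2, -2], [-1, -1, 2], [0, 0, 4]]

Expansion along first row:
det = 3·det([[-1,2],[0,4]]) - 2·det([[-1,2],[0,4]]) + -2·det([[-1,-1],[0,0]])
    = 3·(-1·4 - 2·0) - 2·(-1·4 - 2·0) + -2·(-1·0 - -1·0)
    = 3·-4 - 2·-4 + -2·0
    = -12 + 8 + 0 = -4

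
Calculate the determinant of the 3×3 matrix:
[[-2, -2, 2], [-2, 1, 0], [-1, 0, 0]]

Expansion along first row:
det = -2·det([[1,0],[0,0]]) - -2·det([[-2,0],[-1,0]]) + 2·det([[-2,1],[-1,0]])
    = -2·(1·0 - 0·0) - -2·(-2·0 - 0·-1) + 2·(-2·0 - 1·-1)
    = -2·0 - -2·0 + 2·1
    = 0 + 0 + 2 = 2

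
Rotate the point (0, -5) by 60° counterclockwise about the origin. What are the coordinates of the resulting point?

Rotation matrix for 60°: [[cos 60°, -sin 60°], [sin 60°, cos 60°]] ≈ [[0.500000, -0.866025], [0.866025, 0.500000]]
[[0.500000, -0.866025], [0.866025, 0.500000]] × [0, -5]ᵀ ≈ [4.3301, -2.5000]ᵀ
Result: (4.3301, -2.5000)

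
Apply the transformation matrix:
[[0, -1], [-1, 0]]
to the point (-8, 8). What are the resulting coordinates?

Matrix multiplication:
[[0, -1], [-1, 0]] × [-8, 8]ᵀ
= [(0)(-8) + (-1)(8), (-1)(-8) + (0)(8)]ᵀ
= [-8, 8]ᵀ
Result: (-8, 8)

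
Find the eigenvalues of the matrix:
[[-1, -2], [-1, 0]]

Characteristic equation: det(A - λI) = 0
λ² - (trace)λ + (det) = 0
trace = -1 + 0 = -1, det = (-1)(0) - (-2)(-1) = -2
λ² - (-1)λ + (-2) = 0
λ = (-1 ± √((-1)² - 4·(-2))) / 2 = (-1 ± √9) / 2
Solving: λ = -2, 1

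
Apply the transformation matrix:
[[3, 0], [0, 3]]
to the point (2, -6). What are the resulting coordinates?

Matrix multiplication:
[[3, 0], [0, 3]] × [2, -6]ᵀ
= [(3)(2) + (0)(-6), (0)(2) + (3)(-6)]ᵀ
= [6, -18]ᵀ
Result: (6, -18)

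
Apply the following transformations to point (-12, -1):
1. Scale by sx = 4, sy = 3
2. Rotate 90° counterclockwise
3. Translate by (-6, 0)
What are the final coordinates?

Step 1: Scale → (-48, -3)
Step 2: Rotate 90° → (3, -48)
Step 3: Translate → (-3, -48)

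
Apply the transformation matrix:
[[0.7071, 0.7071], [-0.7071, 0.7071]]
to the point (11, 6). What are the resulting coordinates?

Matrix multiplication:
[[0.7071, 0.7071], [-0.7071, 0.7071]] × [11, 6]ᵀ
= [(0.7071)(11) + (0.7071)(6), (-0.7071)(11) + (0.7071)(6)]ᵀ
= [12.0207, -3.5355]ᵀ
Result: (12.0207, -3.5355)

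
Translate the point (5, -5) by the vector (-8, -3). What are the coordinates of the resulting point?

Translation by (-8, -3) (homogeneous matrix [[1, 0, -8], [0, 1, -3], [0, 0, 1]]):
x' = 5 + -8 = -3
y' = -5 + -3 = -8
Result: (-3, -8)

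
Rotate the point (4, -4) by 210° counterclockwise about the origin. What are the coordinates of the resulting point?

Rotation matrix for 210°: [[cos 210°, -sin 210°], [sin 210°, cos 210°]] ≈ [[-0.866025, 0.500000], [-0.500000, -0.866025]]
[[-0.866025, 0.500000], [-0.500000, -0.866025]] × [4, -4]ᵀ ≈ [-5.4641, 1.4641]ᵀ
Result: (-5.4641, 1.4641)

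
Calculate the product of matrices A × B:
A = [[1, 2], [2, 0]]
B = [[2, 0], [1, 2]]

Matrix multiplication:
C[0][0] = 1×2 + 2×1 = 4
C[0][1] = 1×0 + 2×2 = 4
C[1][0] = 2×2 + 0×1 = 4
C[1][1] = 2×0 + 0×2 = 0
Result: [[4, 4], [4, 0]]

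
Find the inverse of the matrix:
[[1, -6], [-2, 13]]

For [[a,b],[c,d]], inverse = (1/det)·[[d,-b],[-c,a]]
det = (1)(13) - (-6)(-2) = 13 - 12 = 1
Inverse = [[13, 6], [2, 1]]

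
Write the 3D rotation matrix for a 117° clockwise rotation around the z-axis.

Rotation matrix for clockwise 117° around z-axis:
A clockwise rotation by 117° is a counterclockwise rotation by -117°.
cos(-117°) = -0.4540, sin(-117°) = -0.8910
Result: [[-0.4540, 0.8910, 0], [-0.8910, -0.4540, 0], [0, 0, 1]]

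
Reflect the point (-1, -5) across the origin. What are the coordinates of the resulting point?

Reflection across origin: (-1, -5) → (1, 5)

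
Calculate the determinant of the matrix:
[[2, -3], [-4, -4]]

For a 2×2 matrix [[a, b], [c, d]], det = ad - bc
det = (2)(-4) - (-3)(-4) = -8 - 12 = -20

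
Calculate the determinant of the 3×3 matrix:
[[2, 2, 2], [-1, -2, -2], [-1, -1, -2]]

Expansion along first row:
det = 2·det([[-2,-2],[-1,-2]]) - 2·det([[-1,-2],[-1,-2]]) + 2·det([[-1,-2],[-1,-1]])
    = 2·(-2·-2 - -2·-1) - 2·(-1·-2 - -2·-1) + 2·(-1·-1 - -2·-1)
    = 2·2 - 2·0 + 2·-1
    = 4 + 0 + -2 = 2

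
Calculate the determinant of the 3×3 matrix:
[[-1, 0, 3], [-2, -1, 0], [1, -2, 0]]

Expansion along first row:
det = -1·det([[-1,0],[-2,0]]) - 0·det([[-2,0],[1,0]]) + 3·det([[-2,-1],[1,-2]])
    = -1·(-1·0 - 0·-2) - 0·(-2·0 - 0·1) + 3·(-2·-2 - -1·1)
    = -1·0 - 0·0 + 3·5
    = 0 + 0 + 15 = 15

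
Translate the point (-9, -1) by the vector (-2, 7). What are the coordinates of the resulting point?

Translation by (-2, 7) (homogeneous matrix [[1, 0, -2], [0, 1, 7], [0, 0, 1]]):
x' = -9 + -2 = -11
y' = -1 + 7 = 6
Result: (-11, 6)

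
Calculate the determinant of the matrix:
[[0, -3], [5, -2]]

For a 2×2 matrix [[a, b], [c, d]], det = ad - bc
det = (0)(-2) - (-3)(5) = 0 - -15 = 15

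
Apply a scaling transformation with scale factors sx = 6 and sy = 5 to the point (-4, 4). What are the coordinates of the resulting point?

Scaling matrix:
[[6, 0], [0, 5]]
Result: (-4 × 6, 4 × 5) = (-24, 20)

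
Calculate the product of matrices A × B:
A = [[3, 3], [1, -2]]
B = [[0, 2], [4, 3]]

Matrix multiplication:
C[0][0] = 3×0 + 3×4 = 12
C[0][1] = 3×2 + 3×3 = 15
C[1][0] = 1×0 + -2×4 = -8
C[1][1] = 1×2 + -2×3 = -4
Result: [[12, 15], [-8, -4]]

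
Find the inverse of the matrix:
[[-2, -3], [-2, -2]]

For [[a,b],[c,d]], inverse = (1/det)·[[d,-b],[-c,a]]
det = (-2)(-2) - (-3)(-2) = 4 - 6 = -2
Inverse = (1/-2)·[[-2, 3], [2, -2]]
= [[1, -3/2], [-1, 1]]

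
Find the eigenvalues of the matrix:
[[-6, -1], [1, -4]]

Characteristic equation: det(A - λI) = 0
λ² - (trace)λ + (det) = 0
trace = -6 + -4 = -10, det = (-6)(-4) - (-1)(1) = 25
λ² - (-10)λ + (25) = 0
λ = (-10 ± √((-10)² - 4·(25))) / 2 = (-10 ± √0) / 2
Solving: λ = -5, -5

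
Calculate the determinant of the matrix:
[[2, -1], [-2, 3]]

For a 2×2 matrix [[a, b], [c, d]], det = ad - bc
det = (2)(3) - (-1)(-2) = 6 - 2 = 4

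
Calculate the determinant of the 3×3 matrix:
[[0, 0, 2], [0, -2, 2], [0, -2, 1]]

Expansion along first row:
det = 0·det([[-2,2],[-2,1]]) - 0·det([[0,2],[0,1]]) + 2·det([[0,-2],[0,-2]])
    = 0·(-2·1 - 2·-2) - 0·(0·1 - 2·0) + 2·(0·-2 - -2·0)
    = 0·2 - 0·0 + 2·0
    = 0 + 0 + 0 = 0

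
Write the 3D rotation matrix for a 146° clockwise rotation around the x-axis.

Rotation matrix for clockwise 146° around x-axis:
A clockwise rotation by 146° is a counterclockwise rotation by -146°.
cos(-146°) = -0.8290, sin(-146°) = -0.5592
Result: [[1, 0, 0], [0, -0.8290, 0.5592], [0, -0.5592, -0.8290]]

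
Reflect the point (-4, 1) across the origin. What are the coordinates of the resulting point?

Reflection across origin: (-4, 1) → (4, -1)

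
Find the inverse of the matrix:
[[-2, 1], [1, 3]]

For [[a,b],[c,d]], inverse = (1/det)·[[d,-b],[-c,a]]
det = (-2)(3) - (1)(1) = -6 - 1 = -7
Inverse = (1/-7)·[[3, -1], [-1, -2]]
= [[-3/7, 1/7], [1/7, 2/7]]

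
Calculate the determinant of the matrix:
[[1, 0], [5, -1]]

For a 2×2 matrix [[a, b], [c, d]], det = ad - bc
det = (1)(-1) - (0)(5) = -1 - 0 = -1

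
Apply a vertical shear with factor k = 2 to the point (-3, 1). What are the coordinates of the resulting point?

Shear matrix for vertical shear with factor k = 2:
[[1, 0], [2, 1]]
Result: (-3, 1) → (-3, -5)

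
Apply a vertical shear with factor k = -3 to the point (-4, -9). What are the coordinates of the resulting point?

Shear matrix for vertical shear with factor k = -3:
[[1, 0], [-3, 1]]
Result: (-4, -9) → (-4, 3)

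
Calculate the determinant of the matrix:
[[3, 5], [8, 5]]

For a 2×2 matrix [[a, b], [c, d]], det = ad - bc
det = (3)(5) - (5)(8) = 15 - 40 = -25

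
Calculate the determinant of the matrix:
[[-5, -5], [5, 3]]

For a 2×2 matrix [[a, b], [c, d]], det = ad - bc
det = (-5)(3) - (-5)(5) = -15 - -25 = 10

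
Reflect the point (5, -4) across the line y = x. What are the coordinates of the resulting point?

Reflection across line y = x: (5, -4) → (-4, 5)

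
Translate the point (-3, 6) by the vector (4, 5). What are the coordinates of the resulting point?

Translation by (4, 5) (homogeneous matrix [[1, 0, 4], [0, 1, 5], [0, 0, 1]]):
x' = -3 + 4 = 1
y' = 6 + 5 = 11
Result: (1, 11)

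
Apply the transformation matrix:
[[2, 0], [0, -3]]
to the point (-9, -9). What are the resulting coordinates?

Matrix multiplication:
[[2, 0], [0, -3]] × [-9, -9]ᵀ
= [(2)(-9) + (0)(-9), (0)(-9) + (-3)(-9)]ᵀ
= [-18, 27]ᵀ
Result: (-18, 27)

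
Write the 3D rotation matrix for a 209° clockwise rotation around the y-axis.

Rotation matrix for clockwise 209° around y-axis:
A clockwise rotation by 209° is a counterclockwise rotation by -209°.
cos(-209°) = -0.8746, sin(-209°) = 0.4848
Result: [[-0.8746, 0, 0.4848], [0, 1, 0], [-0.4848, 0, -0.8746]]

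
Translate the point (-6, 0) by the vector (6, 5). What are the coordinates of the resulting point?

Translation by (6, 5) (homogeneous matrix [[1, 0, 6], [0, 1, 5], [0, 0, 1]]):
x' = -6 + 6 = 0
y' = 0 + 5 = 5
Result: (0, 5)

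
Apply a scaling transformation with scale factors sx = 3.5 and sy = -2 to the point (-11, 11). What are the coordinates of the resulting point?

Scaling matrix:
[[3.50, 0], [0, -2]]
Result: (-11 × 3.5, 11 × -2) = (-38.5, -22)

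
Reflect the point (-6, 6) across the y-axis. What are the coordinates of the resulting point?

Reflection across y-axis: (-6, 6) → (6, 6)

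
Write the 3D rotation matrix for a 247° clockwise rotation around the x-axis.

Rotation matrix for clockwise 247° around x-axis:
A clockwise rotation by 247° is a counterclockwise rotation by -247°.
cos(-247°) = -0.3907, sin(-247°) = 0.9205
Result: [[1, 0, 0], [0, -0.3907, -0.9205], [0, 0.9205, -0.3907]]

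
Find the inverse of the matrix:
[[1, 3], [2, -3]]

For [[a,b],[c,d]], inverse = (1/det)·[[d,-b],[-c,a]]
det = (1)(-3) - (3)(2) = -3 - 6 = -9
Inverse = (1/-9)·[[-3, -3], [-2, 1]]
= [[1/3, 1/3], [2/9, -1/9]]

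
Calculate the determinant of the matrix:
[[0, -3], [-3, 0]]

For a 2×2 matrix [[a, b], [c, d]], det = ad - bc
det = (0)(0) - (-3)(-3) = 0 - 9 = -9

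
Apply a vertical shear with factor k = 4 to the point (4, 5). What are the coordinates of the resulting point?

Shear matrix for vertical shear with factor k = 4:
[[1, 0], [4, 1]]
Result: (4, 5) → (4, 21)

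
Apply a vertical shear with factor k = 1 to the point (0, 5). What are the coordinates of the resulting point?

Shear matrix for vertical shear with factor k = 1:
[[1, 0], [1, 1]]
Result: (0, 5) → (0, 5)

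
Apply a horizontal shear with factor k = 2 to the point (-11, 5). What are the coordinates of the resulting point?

Shear matrix for horizontal shear with factor k = 2:
[[1, 2], [0, 1]]
Result: (-11, 5) → (-1, 5)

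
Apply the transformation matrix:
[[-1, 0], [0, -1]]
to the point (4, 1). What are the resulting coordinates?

Matrix multiplication:
[[-1, 0], [0, -1]] × [4, 1]ᵀ
= [(-1)(4) + (0)(1), (0)(4) + (-1)(1)]ᵀ
= [-4, -1]ᵀ
Result: (-4, -1)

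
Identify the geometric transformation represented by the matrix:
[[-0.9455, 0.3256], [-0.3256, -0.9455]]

This matrix represents: rotation by 199° counterclockwise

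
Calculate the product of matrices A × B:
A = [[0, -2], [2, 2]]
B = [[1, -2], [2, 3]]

Matrix multiplication:
C[0][0] = 0×1 + -2×2 = -4
C[0][1] = 0×-2 + -2×3 = -6
C[1][0] = 2×1 + 2×2 = 6
C[1][1] = 2×-2 + 2×3 = 2
Result: [[-4, -6], [6, 2]]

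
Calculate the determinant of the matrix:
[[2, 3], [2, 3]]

For a 2×2 matrix [[a, b], [c, d]], det = ad - bc
det = (2)(3) - (3)(2) = 6 - 6 = 0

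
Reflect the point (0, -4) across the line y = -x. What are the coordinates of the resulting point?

Reflection across line y = -x: (0, -4) → (4, 0)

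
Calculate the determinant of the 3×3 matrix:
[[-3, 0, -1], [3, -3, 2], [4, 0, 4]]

Expansion along first row:
det = -3·det([[-3,2],[0,4]]) - 0·det([[3,2],[4,4]]) + -1·det([[3,-3],[4,0]])
    = -3·(-3·4 - 2·0) - 0·(3·4 - 2·4) + -1·(3·0 - -3·4)
    = -3·-12 - 0·4 + -1·12
    = 36 + 0 + -12 = 24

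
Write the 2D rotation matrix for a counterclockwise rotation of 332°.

Rotation matrix formula: [[cos θ, -sin θ], [sin θ, cos θ]]
For θ = 332°:
cos(332°) = 0.8829
sin(332°) = -0.4695
Result: [[0.8829, 0.4695], [-0.4695, 0.8829]]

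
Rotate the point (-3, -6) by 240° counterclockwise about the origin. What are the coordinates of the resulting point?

Rotation matrix for 240°: [[cos 240°, -sin 240°], [sin 240°, cos 240°]] ≈ [[-0.500000, 0.866025], [-0.866025, -0.500000]]
[[-0.500000, 0.866025], [-0.866025, -0.500000]] × [-3, -6]ᵀ ≈ [-3.6962, 5.5981]ᵀ
Result: (-3.6962, 5.5981)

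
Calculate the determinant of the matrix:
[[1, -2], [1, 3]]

For a 2×2 matrix [[a, b], [c, d]], det = ad - bc
det = (1)(3) - (-2)(1) = 3 - -2 = 5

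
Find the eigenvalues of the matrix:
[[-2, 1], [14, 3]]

Characteristic equation: det(A - λI) = 0
λ² - (trace)λ + (det) = 0
trace = -2 + 3 = 1, det = (-2)(3) - (1)(14) = -20
λ² - (1)λ + (-20) = 0
λ = (1 ± √((1)² - 4·(-20))) / 2 = (1 ± √81) / 2
Solving: λ = -4, 5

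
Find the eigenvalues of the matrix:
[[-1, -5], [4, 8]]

Characteristic equation: det(A - λI) = 0
λ² - (trace)λ + (det) = 0
trace = -1 + 8 = 7, det = (-1)(8) - (-5)(4) = 12
λ² - (7)λ + (12) = 0
λ = (7 ± √((7)² - 4·(12))) / 2 = (7 ± √1) / 2
Solving: λ = 3, 4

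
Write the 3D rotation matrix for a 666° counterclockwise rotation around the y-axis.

Rotation matrix for counterclockwise 666° around y-axis:
cos(666°) = 0.5878, sin(666°) = -0.8090
Result: [[0.5878, 0, -0.8090], [0, 1, 0], [0.8090, 0, 0.5878]]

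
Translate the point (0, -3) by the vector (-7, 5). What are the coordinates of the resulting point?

Translation by (-7, 5) (homogeneous matrix [[1, 0, -7], [0, 1, 5], [0, 0, 1]]):
x' = 0 + -7 = -7
y' = -3 + 5 = 2
Result: (-7, 2)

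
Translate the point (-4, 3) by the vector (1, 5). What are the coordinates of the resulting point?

Translation by (1, 5) (homogeneous matrix [[1, 0, 1], [0, 1, 5], [0, 0, 1]]):
x' = -4 + 1 = -3
y' = 3 + 5 = 8
Result: (-3, 8)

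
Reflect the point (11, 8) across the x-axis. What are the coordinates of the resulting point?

Reflection across x-axis: (11, 8) → (11, -8)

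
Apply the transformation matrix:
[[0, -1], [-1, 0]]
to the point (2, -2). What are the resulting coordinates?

Matrix multiplication:
[[0, -1], [-1, 0]] × [2, -2]ᵀ
= [(0)(2) + (-1)(-2), (-1)(2) + (0)(-2)]ᵀ
= [2, -2]ᵀ
Result: (2, -2)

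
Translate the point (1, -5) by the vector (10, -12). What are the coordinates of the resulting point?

Translation by (10, -12) (homogeneous matrix [[1, 0, 10], [0, 1, -12], [0, 0, 1]]):
x' = 1 + 10 = 11
y' = -5 + -12 = -17
Result: (11, -17)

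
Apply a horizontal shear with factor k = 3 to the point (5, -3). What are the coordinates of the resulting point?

Shear matrix for horizontal shear with factor k = 3:
[[1, 3], [0, 1]]
Result: (5, -3) → (-4, -3)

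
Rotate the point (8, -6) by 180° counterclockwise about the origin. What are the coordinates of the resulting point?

Rotation matrix for 180°: [[cos 180°, -sin 180°], [sin 180°, cos 180°]] = [[-1, 0], [0, -1]]
[[-1, 0], [0, -1]] × [8, -6]ᵀ = [-8, 6]ᵀ
Result: (-8, 6)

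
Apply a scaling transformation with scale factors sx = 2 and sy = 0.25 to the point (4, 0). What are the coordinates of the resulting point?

Scaling matrix:
[[2, 0], [0, 0.25]]
Result: (4 × 2, 0 × 0.25) = (8, 0)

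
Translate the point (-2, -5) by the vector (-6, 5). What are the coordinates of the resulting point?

Translation by (-6, 5) (homogeneous matrix [[1, 0, -6], [0, 1, 5], [0, 0, 1]]):
x' = -2 + -6 = -8
y' = -5 + 5 = 0
Result: (-8, 0)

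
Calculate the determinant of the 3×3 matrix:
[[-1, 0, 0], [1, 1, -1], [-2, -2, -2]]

Expansion along first row:
det = -1·det([[1,-1],[-2,-2]]) - 0·det([[1,-1],[-2,-2]]) + 0·det([[1,1],[-2,-2]])
    = -1·(1·-2 - -1·-2) - 0·(1·-2 - -1·-2) + 0·(1·-2 - 1·-2)
    = -1·-4 - 0·-4 + 0·0
    = 4 + 0 + 0 = 4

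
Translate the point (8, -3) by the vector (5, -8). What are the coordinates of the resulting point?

Translation by (5, -8) (homogeneous matrix [[1, 0, 5], [0, 1, -8], [0, 0, 1]]):
x' = 8 + 5 = 13
y' = -3 + -8 = -11
Result: (13, -11)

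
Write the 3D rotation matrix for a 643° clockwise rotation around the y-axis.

Rotation matrix for clockwise 643° around y-axis:
A clockwise rotation by 643° is a counterclockwise rotation by -643°.
cos(-643°) = 0.2250, sin(-643°) = 0.9744
Result: [[0.2250, 0, 0.9744], [0, 1, 0], [-0.9744, 0, 0.2250]]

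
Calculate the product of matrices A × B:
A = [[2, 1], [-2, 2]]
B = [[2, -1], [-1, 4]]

Matrix multiplication:
C[0][0] = 2×2 + 1×-1 = 3
C[0][1] = 2×-1 + 1×4 = 2
C[1][0] = -2×2 + 2×-1 = -6
C[1][1] = -2×-1 + 2×4 = 10
Result: [[3, 2], [-6, 10]]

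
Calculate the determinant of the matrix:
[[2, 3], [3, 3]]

For a 2×2 matrix [[a, b], [c, d]], det = ad - bc
det = (2)(3) - (3)(3) = 6 - 9 = -3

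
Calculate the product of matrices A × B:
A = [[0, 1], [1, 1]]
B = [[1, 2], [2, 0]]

Matrix multiplication:
C[0][0] = 0×1 + 1×2 = 2
C[0][1] = 0×2 + 1×0 = 0
C[1][0] = 1×1 + 1×2 = 3
C[1][1] = 1×2 + 1×0 = 2
Result: [[2, 0], [3, 2]]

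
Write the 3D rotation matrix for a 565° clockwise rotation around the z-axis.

Rotation matrix for clockwise 565° around z-axis:
A clockwise rotation by 565° is a counterclockwise rotation by -565°.
cos(-565°) = -0.9063, sin(-565°) = 0.4226
Result: [[-0.9063, -0.4226, 0], [0.4226, -0.9063, 0], [0, 0, 1]]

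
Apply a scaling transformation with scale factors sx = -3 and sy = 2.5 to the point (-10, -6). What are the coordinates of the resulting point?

Scaling matrix:
[[-3, 0], [0, 2.50]]
Result: (-10 × -3, -6 × 2.5) = (30, -15)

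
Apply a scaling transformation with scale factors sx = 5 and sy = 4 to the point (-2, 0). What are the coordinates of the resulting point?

Scaling matrix:
[[5, 0], [0, 4]]
Result: (-2 × 5, 0 × 4) = (-10, 0)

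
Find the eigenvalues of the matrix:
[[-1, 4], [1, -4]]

Characteristic equation: det(A - λI) = 0
λ² - (trace)λ + (det) = 0
trace = -1 + -4 = -5, det = (-1)(-4) - (4)(1) = 0
λ² - (-5)λ + (0) = 0
λ = (-5 ± √((-5)² - 4·(0))) / 2 = (-5 ± √25) / 2
Solving: λ = -5, 0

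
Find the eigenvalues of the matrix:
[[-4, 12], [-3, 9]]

Characteristic equation: det(A - λI) = 0
λ² - (trace)λ + (det) = 0
trace = -4 + 9 = 5, det = (-4)(9) - (12)(-3) = 0
λ² - (5)λ + (0) = 0
λ = (5 ± √((5)² - 4·(0))) / 2 = (5 ± √25) / 2
Solving: λ = 0, 5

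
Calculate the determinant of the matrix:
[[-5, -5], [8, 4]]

For a 2×2 matrix [[a, b], [c, d]], det = ad - bc
det = (-5)(4) - (-5)(8) = -20 - -40 = 20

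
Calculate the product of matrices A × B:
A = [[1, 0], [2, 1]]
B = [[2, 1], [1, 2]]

Matrix multiplication:
C[0][0] = 1×2 + 0×1 = 2
C[0][1] = 1×1 + 0×2 = 1
C[1][0] = 2×2 + 1×1 = 5
C[1][1] = 2×1 + 1×2 = 4
Result: [[2, 1], [5, 4]]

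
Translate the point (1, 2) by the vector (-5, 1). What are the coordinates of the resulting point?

Translation by (-5, 1) (homogeneous matrix [[1, 0, -5], [0, 1, 1], [0, 0, 1]]):
x' = 1 + -5 = -4
y' = 2 + 1 = 3
Result: (-4, 3)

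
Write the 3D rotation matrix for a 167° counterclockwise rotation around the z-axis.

Rotation matrix for counterclockwise 167° around z-axis:
cos(167°) = -0.9744, sin(167°) = 0.2250
Result: [[-0.9744, -0.2250, 0], [0.2250, -0.9744, 0], [0, 0, 1]]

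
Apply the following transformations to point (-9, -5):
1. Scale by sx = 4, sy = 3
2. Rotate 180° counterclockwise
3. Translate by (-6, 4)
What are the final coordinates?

Step 1: Scale → (-36, -15)
Step 2: Rotate 180° → (36, 15)
Step 3: Translate → (30, 19)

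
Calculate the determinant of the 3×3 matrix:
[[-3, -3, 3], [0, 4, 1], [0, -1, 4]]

Expansion along first row:
det = -3·det([[4,1],[-1,4]]) - -3·det([[0,1],[0,4]]) + 3·det([[0,4],[0,-1]])
    = -3·(4·4 - 1·-1) - -3·(0·4 - 1·0) + 3·(0·-1 - 4·0)
    = -3·17 - -3·0 + 3·0
    = -51 + 0 + 0 = -51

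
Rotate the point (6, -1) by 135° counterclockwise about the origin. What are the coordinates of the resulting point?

Rotation matrix for 135°: [[cos 135°, -sin 135°], [sin 135°, cos 135°]] ≈ [[-0.707107, -0.707107], [0.707107, -0.707107]]
[[-0.707107, -0.707107], [0.707107, -0.707107]] × [6, -1]ᵀ ≈ [-3.5355, 4.9497]ᵀ
Result: (-3.5355, 4.9497)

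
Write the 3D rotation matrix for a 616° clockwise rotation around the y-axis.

Rotation matrix for clockwise 616° around y-axis:
A clockwise rotation by 616° is a counterclockwise rotation by -616°.
cos(-616°) = -0.2419, sin(-616°) = 0.9703
Result: [[-0.2419, 0, 0.9703], [0, 1, 0], [-0.9703, 0, -0.2419]]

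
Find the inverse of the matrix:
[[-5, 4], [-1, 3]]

For [[a,b],[c,d]], inverse = (1/det)·[[d,-b],[-c,a]]
det = (-5)(3) - (4)(-1) = -15 - -4 = -11
Inverse = (1/-11)·[[3, -4], [1, -5]]
= [[-3/11, 4/11], [-1/11, 5/11]]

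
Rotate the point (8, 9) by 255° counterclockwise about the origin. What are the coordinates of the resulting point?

Rotation matrix for 255°: [[cos 255°, -sin 255°], [sin 255°, cos 255°]] ≈ [[-0.258819, 0.965926], [-0.965926, -0.258819]]
[[-0.258819, 0.965926], [-0.965926, -0.258819]] × [8, 9]ᵀ ≈ [6.6228, -10.0568]ᵀ
Result: (6.6228, -10.0568)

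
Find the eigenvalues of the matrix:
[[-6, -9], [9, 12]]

Characteristic equation: det(A - λI) = 0
λ² - (trace)λ + (det) = 0
trace = -6 + 12 = 6, det = (-6)(12) - (-9)(9) = 9
λ² - (6)λ + (9) = 0
λ = (6 ± √((6)² - 4·(9))) / 2 = (6 ± √0) / 2
Solving: λ = 3, 3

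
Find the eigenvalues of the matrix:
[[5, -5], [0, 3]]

Characteristic equation: det(A - λI) = 0
λ² - (trace)λ + (det) = 0
trace = 5 + 3 = 8, det = (5)(3) - (-5)(0) = 15
λ² - (8)λ + (15) = 0
λ = (8 ± √((8)² - 4·(15))) / 2 = (8 ± √4) / 2
Solving: λ = 3, 5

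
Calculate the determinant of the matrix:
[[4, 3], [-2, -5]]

For a 2×2 matrix [[a, b], [c, d]], det = ad - bc
det = (4)(-5) - (3)(-2) = -20 - -6 = -14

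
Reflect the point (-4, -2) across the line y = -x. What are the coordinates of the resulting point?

Reflection across line y = -x: (-4, -2) → (2, 4)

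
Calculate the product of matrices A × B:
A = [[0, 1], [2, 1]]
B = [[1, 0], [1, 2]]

Matrix multiplication:
C[0][0] = 0×1 + 1×1 = 1
C[0][1] = 0×0 + 1×2 = 2
C[1][0] = 2×1 + 1×1 = 3
C[1][1] = 2×0 + 1×2 = 2
Result: [[1, 2], [3, 2]]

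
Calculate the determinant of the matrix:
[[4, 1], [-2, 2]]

For a 2×2 matrix [[a, b], [c, d]], det = ad - bc
det = (4)(2) - (1)(-2) = 8 - -2 = 10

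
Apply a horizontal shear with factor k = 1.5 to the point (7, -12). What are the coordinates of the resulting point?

Shear matrix for horizontal shear with factor k = 1.5:
[[1, 1.50], [0, 1]]
Result: (7, -12) → (-11, -12)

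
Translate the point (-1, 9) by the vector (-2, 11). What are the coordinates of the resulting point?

Translation by (-2, 11) (homogeneous matrix [[1, 0, -2], [0, 1, 11], [0, 0, 1]]):
x' = -1 + -2 = -3
y' = 9 + 11 = 20
Result: (-3, 20)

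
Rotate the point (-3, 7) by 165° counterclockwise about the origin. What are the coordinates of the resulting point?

Rotation matrix for 165°: [[cos 165°, -sin 165°], [sin 165°, cos 165°]] ≈ [[-0.965926, -0.258819], [0.258819, -0.965926]]
[[-0.965926, -0.258819], [0.258819, -0.965926]] × [-3, 7]ᵀ ≈ [1.0860, -7.5379]ᵀ
Result: (1.0860, -7.5379)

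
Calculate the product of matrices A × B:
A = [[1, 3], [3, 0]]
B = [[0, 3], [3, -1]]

Matrix multiplication:
C[0][0] = 1×0 + 3×3 = 9
C[0][1] = 1×3 + 3×-1 = 0
C[1][0] = 3×0 + 0×3 = 0
C[1][1] = 3×3 + 0×-1 = 9
Result: [[9, 0], [0, 9]]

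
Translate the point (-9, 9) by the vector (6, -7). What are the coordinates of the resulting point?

Translation by (6, -7) (homogeneous matrix [[1, 0, 6], [0, 1, -7], [0, 0, 1]]):
x' = -9 + 6 = -3
y' = 9 + -7 = 2
Result: (-3, 2)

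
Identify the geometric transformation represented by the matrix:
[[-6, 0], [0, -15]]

This matrix represents: non-uniform scaling by sx = -6, sy = -15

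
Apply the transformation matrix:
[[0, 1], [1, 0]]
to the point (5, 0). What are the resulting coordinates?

Matrix multiplication:
[[0, 1], [1, 0]] × [5, 0]ᵀ
= [(0)(5) + (1)(0), (1)(5) + (0)(0)]ᵀ
= [0, 5]ᵀ
Result: (0, 5)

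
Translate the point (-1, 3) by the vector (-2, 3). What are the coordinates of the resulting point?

Translation by (-2, 3) (homogeneous matrix [[1, 0, -2], [0, 1, 3], [0, 0, 1]]):
x' = -1 + -2 = -3
y' = 3 + 3 = 6
Result: (-3, 6)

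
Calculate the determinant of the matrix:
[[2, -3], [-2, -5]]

For a 2×2 matrix [[a, b], [c, d]], det = ad - bc
det = (2)(-5) - (-3)(-2) = -10 - 6 = -16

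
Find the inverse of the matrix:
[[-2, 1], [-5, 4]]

For [[a,b],[c,d]], inverse = (1/det)·[[d,-b],[-c,a]]
det = (-2)(4) - (1)(-5) = -8 - -5 = -3
Inverse = (1/-3)·[[4, -1], [5, -2]]
= [[-4/3, 1/3], [-5/3, 2/3]]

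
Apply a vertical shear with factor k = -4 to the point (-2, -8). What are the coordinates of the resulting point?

Shear matrix for vertical shear with factor k = -4:
[[1, 0], [-4, 1]]
Result: (-2, -8) → (-2, 0)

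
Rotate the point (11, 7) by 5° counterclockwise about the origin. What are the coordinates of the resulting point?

Rotation matrix for 5°: [[cos 5°, -sin 5°], [sin 5°, cos 5°]] ≈ [[0.996195, -0.087156], [0.087156, 0.996195]]
[[0.996195, -0.087156], [0.087156, 0.996195]] × [11, 7]ᵀ ≈ [10.3481, 7.9321]ᵀ
Result: (10.3481, 7.9321)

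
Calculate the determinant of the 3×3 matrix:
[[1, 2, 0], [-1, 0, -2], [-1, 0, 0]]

Expansion along first row:
det = 1·det([[0,-2],[0,0]]) - 2·det([[-1,-2],[-1,0]]) + 0·det([[-1,0],[-1,0]])
    = 1·(0·0 - -2·0) - 2·(-1·0 - -2·-1) + 0·(-1·0 - 0·-1)
    = 1·0 - 2·-2 + 0·0
    = 0 + 4 + 0 = 4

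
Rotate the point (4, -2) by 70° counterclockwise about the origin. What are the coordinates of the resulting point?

Rotation matrix for 70°: [[cos 70°, -sin 70°], [sin 70°, cos 70°]] ≈ [[0.342020, -0.939693], [0.939693, 0.342020]]
[[0.342020, -0.939693], [0.939693, 0.342020]] × [4, -2]ᵀ ≈ [3.2475, 3.0747]ᵀ
Result: (3.2475, 3.0747)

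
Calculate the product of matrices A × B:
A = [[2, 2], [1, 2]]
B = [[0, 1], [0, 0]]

Matrix multiplication:
C[0][0] = 2×0 + 2×0 = 0
C[0][1] = 2×1 + 2×0 = 2
C[1][0] = 1×0 + 2×0 = 0
C[1][1] = 1×1 + 2×0 = 1
Result: [[0, 2], [0, 1]]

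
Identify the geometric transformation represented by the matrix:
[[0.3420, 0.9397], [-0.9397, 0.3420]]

This matrix represents: rotation by 290° counterclockwise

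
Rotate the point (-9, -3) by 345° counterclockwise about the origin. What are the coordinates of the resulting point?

Rotation matrix for 345°: [[cos 345°, -sin 345°], [sin 345°, cos 345°]] ≈ [[0.965926, 0.258819], [-0.258819, 0.965926]]
[[0.965926, 0.258819], [-0.258819, 0.965926]] × [-9, -3]ᵀ ≈ [-9.4698, -0.5684]ᵀ
Result: (-9.4698, -0.5684)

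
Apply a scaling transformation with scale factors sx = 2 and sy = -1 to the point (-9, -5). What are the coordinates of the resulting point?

Scaling matrix:
[[2, 0], [0, -1]]
Result: (-9 × 2, -5 × -1) = (-18, 5)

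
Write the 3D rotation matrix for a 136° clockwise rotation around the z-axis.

Rotation matrix for clockwise 136° around z-axis:
A clockwise rotation by 136° is a counterclockwise rotation by -136°.
cos(-136°) = -0.7193, sin(-136°) = -0.6947
Result: [[-0.7193, 0.6947, 0], [-0.6947, -0.7193, 0], [0, 0, 1]]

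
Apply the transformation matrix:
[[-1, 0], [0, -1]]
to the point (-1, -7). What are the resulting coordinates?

Matrix multiplication:
[[-1, 0], [0, -1]] × [-1, -7]ᵀ
= [(-1)(-1) + (0)(-7), (0)(-1) + (-1)(-7)]ᵀ
= [1, 7]ᵀ
Result: (1, 7)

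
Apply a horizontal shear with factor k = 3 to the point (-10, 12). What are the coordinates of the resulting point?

Shear matrix for horizontal shear with factor k = 3:
[[1, 3], [0, 1]]
Result: (-10, 12) → (26, 12)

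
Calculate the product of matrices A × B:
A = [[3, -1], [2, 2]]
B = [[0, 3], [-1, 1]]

Matrix multiplication:
C[0][0] = 3×0 + -1×-1 = 1
C[0][1] = 3×3 + -1×1 = 8
C[1][0] = 2×0 + 2×-1 = -2
C[1][1] = 2×3 + 2×1 = 8
Result: [[1, 8], [-2, 8]]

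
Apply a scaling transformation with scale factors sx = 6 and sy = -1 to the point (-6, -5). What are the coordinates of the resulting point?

Scaling matrix:
[[6, 0], [0, -1]]
Result: (-6 × 6, -5 × -1) = (-36, 5)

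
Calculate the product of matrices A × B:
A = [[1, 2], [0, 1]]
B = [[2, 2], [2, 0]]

Matrix multiplication:
C[0][0] = 1×2 + 2×2 = 6
C[0][1] = 1×2 + 2×0 = 2
C[1][0] = 0×2 + 1×2 = 2
C[1][1] = 0×2 + 1×0 = 0
Result: [[6, 2], [2, 0]]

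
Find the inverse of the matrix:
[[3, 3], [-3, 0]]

For [[a,b],[c,d]], inverse = (1/det)·[[d,-b],[-c,a]]
det = (3)(0) - (3)(-3) = 0 - -9 = 9
Inverse = (1/9)·[[0, -3], [3, 3]]
= [[0, -1/3], [1/3, 1/3]]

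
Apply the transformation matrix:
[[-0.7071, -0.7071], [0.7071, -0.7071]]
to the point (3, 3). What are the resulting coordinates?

Matrix multiplication:
[[-0.7071, -0.7071], [0.7071, -0.7071]] × [3, 3]ᵀ
= [(-0.7071)(3) + (-0.7071)(3), (0.7071)(3) + (-0.7071)(3)]ᵀ
= [-4.2426, 0]ᵀ
Result: (-4.2426, 0)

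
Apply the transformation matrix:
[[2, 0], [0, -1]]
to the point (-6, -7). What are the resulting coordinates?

Matrix multiplication:
[[2, 0], [0, -1]] × [-6, -7]ᵀ
= [(2)(-6) + (0)(-7), (0)(-6) + (-1)(-7)]ᵀ
= [-12, 7]ᵀ
Result: (-12, 7)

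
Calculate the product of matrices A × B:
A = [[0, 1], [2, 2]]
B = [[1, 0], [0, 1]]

Matrix multiplication:
C[0][0] = 0×1 + 1×0 = 0
C[0][1] = 0×0 + 1×1 = 1
C[1][0] = 2×1 + 2×0 = 2
C[1][1] = 2×0 + 2×1 = 2
Result: [[0, 1], [2, 2]]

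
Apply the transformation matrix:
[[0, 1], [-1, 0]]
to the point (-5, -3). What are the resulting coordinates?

Matrix multiplication:
[[0, 1], [-1, 0]] × [-5, -3]ᵀ
= [(0)(-5) + (1)(-3), (-1)(-5) + (0)(-3)]ᵀ
= [-3, 5]ᵀ
Result: (-3, 5)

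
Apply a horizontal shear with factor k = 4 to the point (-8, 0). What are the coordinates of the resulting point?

Shear matrix for horizontal shear with factor k = 4:
[[1, 4], [0, 1]]
Result: (-8, 0) → (-8, 0)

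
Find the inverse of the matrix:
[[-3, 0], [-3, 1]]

For [[a,b],[c,d]], inverse = (1/det)·[[d,-b],[-c,a]]
det = (-3)(1) - (0)(-3) = -3 - 0 = -3
Inverse = (1/-3)·[[1, 0], [3, -3]]
= [[-1/3, 0], [-1, 1]]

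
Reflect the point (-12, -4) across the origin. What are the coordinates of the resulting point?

Reflection across origin: (-12, -4) → (12, 4)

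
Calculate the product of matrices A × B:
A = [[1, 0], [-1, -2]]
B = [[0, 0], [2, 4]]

Matrix multiplication:
C[0][0] = 1×0 + 0×2 = 0
C[0][1] = 1×0 + 0×4 = 0
C[1][0] = -1×0 + -2×2 = -4
C[1][1] = -1×0 + -2×4 = -8
Result: [[0, 0], [-4, -8]]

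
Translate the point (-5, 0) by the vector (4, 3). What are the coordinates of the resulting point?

Translation by (4, 3) (homogeneous matrix [[1, 0, 4], [0, 1, 3], [0, 0, 1]]):
x' = -5 + 4 = -1
y' = 0 + 3 = 3
Result: (-1, 3)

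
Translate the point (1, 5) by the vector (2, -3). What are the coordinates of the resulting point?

Translation by (2, -3) (homogeneous matrix [[1, 0, 2], [0, 1, -3], [0, 0, 1]]):
x' = 1 + 2 = 3
y' = 5 + -3 = 2
Result: (3, 2)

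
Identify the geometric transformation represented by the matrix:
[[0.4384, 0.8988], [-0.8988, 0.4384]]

This matrix represents: rotation by 296° counterclockwise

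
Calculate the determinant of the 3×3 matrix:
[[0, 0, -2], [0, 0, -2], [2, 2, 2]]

Expansion along first row:
det = 0·det([[0,-2],[2,2]]) - 0·det([[0,-2],[2,2]]) + -2·det([[0,0],[2,2]])
    = 0·(0·2 - -2·2) - 0·(0·2 - -2·2) + -2·(0·2 - 0·2)
    = 0·4 - 0·4 + -2·0
    = 0 + 0 + 0 = 0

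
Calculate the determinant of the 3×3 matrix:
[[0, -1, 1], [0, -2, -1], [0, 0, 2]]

Expansion along first row:
det = 0·det([[-2,-1],[0,2]]) - -1·det([[0,-1],[0,2]]) + 1·det([[0,-2],[0,0]])
    = 0·(-2·2 - -1·0) - -1·(0·2 - -1·0) + 1·(0·0 - -2·0)
    = 0·-4 - -1·0 + 1·0
    = 0 + 0 + 0 = 0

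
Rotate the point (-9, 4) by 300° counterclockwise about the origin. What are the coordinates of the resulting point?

Rotation matrix for 300°: [[cos 300°, -sin 300°], [sin 300°, cos 300°]] ≈ [[0.500000, 0.866025], [-0.866025, 0.500000]]
[[0.500000, 0.866025], [-0.866025, 0.500000]] × [-9, 4]ᵀ ≈ [-1.0359, 9.7942]ᵀ
Result: (-1.0359, 9.7942)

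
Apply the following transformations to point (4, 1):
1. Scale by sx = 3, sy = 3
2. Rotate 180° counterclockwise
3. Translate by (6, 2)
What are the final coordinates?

Step 1: Scale → (12, 3)
Step 2: Rotate 180° → (-12, -3)
Step 3: Translate → (-6, -1)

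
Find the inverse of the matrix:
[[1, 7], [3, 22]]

For [[a,b],[c,d]], inverse = (1/det)·[[d,-b],[-c,a]]
det = (1)(22) - (7)(3) = 22 - 21 = 1
Inverse = [[22, -7], [-3, 1]]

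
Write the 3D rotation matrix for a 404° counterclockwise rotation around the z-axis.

Rotation matrix for counterclockwise 404° around z-axis:
cos(404°) = 0.7193, sin(404°) = 0.6947
Result: [[0.7193, -0.6947, 0], [0.6947, 0.7193, 0], [0, 0, 1]]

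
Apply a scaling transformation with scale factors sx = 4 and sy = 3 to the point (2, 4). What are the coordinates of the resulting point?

Scaling matrix:
[[4, 0], [0, 3]]
Result: (2 × 4, 4 × 3) = (8, 12)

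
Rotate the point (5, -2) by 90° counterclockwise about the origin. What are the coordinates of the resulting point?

Rotation matrix for 90°: [[cos 90°, -sin 90°], [sin 90°, cos 90°]] = [[0, -1], [1, 0]]
[[0, -1], [1, 0]] × [5, -2]ᵀ = [2, 5]ᵀ
Result: (2, 5)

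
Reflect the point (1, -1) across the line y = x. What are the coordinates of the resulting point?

Reflection across line y = x: (1, -1) → (-1, 1)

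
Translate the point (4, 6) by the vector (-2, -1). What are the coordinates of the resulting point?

Translation by (-2, -1) (homogeneous matrix [[1, 0, -2], [0, 1, -1], [0, 0, 1]]):
x' = 4 + -2 = 2
y' = 6 + -1 = 5
Result: (2, 5)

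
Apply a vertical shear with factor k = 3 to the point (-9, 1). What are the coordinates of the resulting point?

Shear matrix for vertical shear with factor k = 3:
[[1, 0], [3, 1]]
Result: (-9, 1) → (-9, -26)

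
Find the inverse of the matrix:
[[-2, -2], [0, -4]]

For [[a,b],[c,d]], inverse = (1/det)·[[d,-b],[-c,a]]
det = (-2)(-4) - (-2)(0) = 8 - 0 = 8
Inverse = (1/8)·[[-4, 2], [0, -2]]
= [[-1/2, 1/4], [0, -1/4]]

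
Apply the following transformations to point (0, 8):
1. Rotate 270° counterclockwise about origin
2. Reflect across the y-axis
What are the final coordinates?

Step 1: Rotate 270° → (8, 0)
Step 2: Reflect across y-axis → (-8, 0)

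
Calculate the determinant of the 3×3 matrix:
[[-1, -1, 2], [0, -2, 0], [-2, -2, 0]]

Expansion along first row:
det = -1·det([[-2,0],[-2,0]]) - -1·det([[0,0],[-2,0]]) + 2·det([[0,-2],[-2,-2]])
    = -1·(-2·0 - 0·-2) - -1·(0·0 - 0·-2) + 2·(0·-2 - -2·-2)
    = -1·0 - -1·0 + 2·-4
    = 0 + 0 + -8 = -8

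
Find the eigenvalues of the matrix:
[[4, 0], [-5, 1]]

Characteristic equation: det(A - λI) = 0
λ² - (trace)λ + (det) = 0
trace = 4 + 1 = 5, det = (4)(1) - (0)(-5) = 4
λ² - (5)λ + (4) = 0
λ = (5 ± √((5)² - 4·(4))) / 2 = (5 ± √9) / 2
Solving: λ = 1, 4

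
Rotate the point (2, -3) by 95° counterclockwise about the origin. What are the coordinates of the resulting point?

Rotation matrix for 95°: [[cos 95°, -sin 95°], [sin 95°, cos 95°]] ≈ [[-0.087156, -0.996195], [0.996195, -0.087156]]
[[-0.087156, -0.996195], [0.996195, -0.087156]] × [2, -3]ᵀ ≈ [2.8143, 2.2539]ᵀ
Result: (2.8143, 2.2539)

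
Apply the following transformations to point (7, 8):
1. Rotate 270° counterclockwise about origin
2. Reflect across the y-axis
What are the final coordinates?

Step 1: Rotate 270° → (8, -7)
Step 2: Reflect across y-axis → (-8, -7)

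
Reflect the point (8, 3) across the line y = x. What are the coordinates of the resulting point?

Reflection across line y = x: (8, 3) → (3, 8)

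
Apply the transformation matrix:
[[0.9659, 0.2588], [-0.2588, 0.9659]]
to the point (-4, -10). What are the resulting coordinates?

Matrix multiplication:
[[0.9659, 0.2588], [-0.2588, 0.9659]] × [-4, -10]ᵀ
= [(0.9659)(-4) + (0.2588)(-10), (-0.2588)(-4) + (0.9659)(-10)]ᵀ
= [-6.4516, -8.6238]ᵀ
Result: (-6.4516, -8.6238)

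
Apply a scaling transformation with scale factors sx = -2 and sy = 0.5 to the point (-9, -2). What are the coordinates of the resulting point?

Scaling matrix:
[[-2, 0], [0, 0.50]]
Result: (-9 × -2, -2 × 0.5) = (18, -1)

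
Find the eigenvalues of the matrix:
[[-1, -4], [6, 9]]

Characteristic equation: det(A - λI) = 0
λ² - (trace)λ + (det) = 0
trace = -1 + 9 = 8, det = (-1)(9) - (-4)(6) = 15
λ² - (8)λ + (15) = 0
λ = (8 ± √((8)² - 4·(15))) / 2 = (8 ± √4) / 2
Solving: λ = 3, 5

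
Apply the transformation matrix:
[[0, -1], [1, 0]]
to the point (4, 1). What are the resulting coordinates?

Matrix multiplication:
[[0, -1], [1, 0]] × [4, 1]ᵀ
= [(0)(4) + (-1)(1), (1)(4) + (0)(1)]ᵀ
= [-1, 4]ᵀ
Result: (-1, 4)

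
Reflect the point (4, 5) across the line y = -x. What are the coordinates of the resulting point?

Reflection across line y = -x: (4, 5) → (-5, -4)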